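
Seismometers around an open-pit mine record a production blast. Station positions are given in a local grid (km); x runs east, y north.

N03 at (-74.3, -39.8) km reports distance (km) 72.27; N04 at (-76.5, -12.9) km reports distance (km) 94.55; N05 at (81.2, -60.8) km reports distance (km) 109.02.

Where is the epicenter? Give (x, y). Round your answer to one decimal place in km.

-23.5 km east, -91.2 km north

Circle about each station: (x + 74.3)² + (y + 39.8)² = 72.27²; (x + 76.5)² + (y + 12.9)² = 94.55²; (x − 81.2)² + (y + 60.8)² = 109.02².
Subtracting pairs of circle equations eliminates x²+y² and gives linear equations (the radical axes):
-4.4 x + 53.8 y = -4802.62
311.0 x − 42.0 y = -3476.86
Solving the 2×2 system: x ≈ -23.5, y ≈ -91.2 km.
Check against N03 (with the unrounded x, y): √((x + 74.3)²+(y + 39.8)²) = 72.26 ≈ 72.27 km. ✓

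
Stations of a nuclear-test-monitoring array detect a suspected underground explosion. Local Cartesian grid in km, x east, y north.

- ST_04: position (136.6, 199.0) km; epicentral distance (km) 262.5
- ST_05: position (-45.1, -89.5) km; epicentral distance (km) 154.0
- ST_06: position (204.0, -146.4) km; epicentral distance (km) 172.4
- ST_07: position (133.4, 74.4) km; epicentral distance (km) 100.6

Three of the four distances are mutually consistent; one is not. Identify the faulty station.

Solve using three stations at a time. Using ST_05, ST_06, ST_07 (subtract circle equations pairwise → linear system) gives (x, y) ≈ (90.5, -16.6).
Distances from that point to each station vs reported:
  ST_04: calculated 220.5 vs reported 262.5 → residual 42.0 km
  ST_05: calculated 154.0 vs reported 154.0 → residual 0.0 km
  ST_06: calculated 172.4 vs reported 172.4 → residual 0.0 km
  ST_07: calculated 100.6 vs reported 100.6 → residual 0.0 km
ST_05, ST_06, ST_07 are mutually consistent (residuals ≈ 0); ST_04 is off by 42.0 km.

ST_04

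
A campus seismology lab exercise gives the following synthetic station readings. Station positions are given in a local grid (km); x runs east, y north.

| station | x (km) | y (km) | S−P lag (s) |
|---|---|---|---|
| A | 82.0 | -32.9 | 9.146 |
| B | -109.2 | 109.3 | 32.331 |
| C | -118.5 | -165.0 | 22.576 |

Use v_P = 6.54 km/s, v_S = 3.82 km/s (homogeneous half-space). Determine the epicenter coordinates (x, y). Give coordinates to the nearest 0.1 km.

Distance from S−P lag: d = Δt · v_P v_S / (v_P − v_S) = Δt · (6.54·3.82)/(6.54−3.82) ≈ 9.1849·Δt.
So d_A = 84.00, d_B = 296.96, d_C = 207.36 km.
Circle about each station: (x − 82.0)² + (y + 32.9)² = 84.00²; (x + 109.2)² + (y − 109.3)² = 296.96²; (x + 118.5)² + (y + 165.0)² = 207.36².
Subtracting pairs of circle equations eliminates x²+y² and gives linear equations (the radical axes):
-382.4 x + 284.4 y = -65064.52
-401.0 x − 264.2 y = -2481.33
Solving the 2×2 system: x ≈ 83.2, y ≈ -116.9 km.
Check against A (with the unrounded x, y): √((x − 82.0)²+(y + 32.9)²) = 84.01 ≈ 84.00 km. ✓

x ≈ 83.2 km, y ≈ -116.9 km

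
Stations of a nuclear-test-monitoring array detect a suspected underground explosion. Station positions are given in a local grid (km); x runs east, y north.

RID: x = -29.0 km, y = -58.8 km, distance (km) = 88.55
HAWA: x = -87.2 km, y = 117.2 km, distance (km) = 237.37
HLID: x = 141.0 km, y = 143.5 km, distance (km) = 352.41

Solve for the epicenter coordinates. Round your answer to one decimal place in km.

Circle about each station: (x + 29.0)² + (y + 58.8)² = 88.55²; (x + 87.2)² + (y − 117.2)² = 237.37²; (x − 141.0)² + (y − 143.5)² = 352.41².
Subtracting pairs of circle equations eliminates x²+y² and gives linear equations (the radical axes):
-116.4 x + 352.0 y = -31462.17
340.0 x + 404.6 y = -80176.90
Solving the 2×2 system: x ≈ -92.9, y ≈ -120.1 km.

(-92.9, -120.1)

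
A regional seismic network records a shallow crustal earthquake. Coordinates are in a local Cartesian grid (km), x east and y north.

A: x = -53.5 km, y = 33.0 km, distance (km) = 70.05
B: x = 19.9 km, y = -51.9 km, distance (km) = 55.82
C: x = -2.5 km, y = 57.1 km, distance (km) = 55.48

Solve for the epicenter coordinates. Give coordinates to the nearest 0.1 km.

Circle about each station: (x + 53.5)² + (y − 33.0)² = 70.05²; (x − 19.9)² + (y + 51.9)² = 55.82²; (x + 2.5)² + (y − 57.1)² = 55.48².
Subtracting pairs of circle equations eliminates x²+y² and gives linear equations (the radical axes):
146.8 x − 169.8 y = 929.50
102.0 x + 48.2 y = 1144.38
Solving the 2×2 system: x ≈ 9.8, y ≈ 3.0 km.

x ≈ 9.8 km, y ≈ 3.0 km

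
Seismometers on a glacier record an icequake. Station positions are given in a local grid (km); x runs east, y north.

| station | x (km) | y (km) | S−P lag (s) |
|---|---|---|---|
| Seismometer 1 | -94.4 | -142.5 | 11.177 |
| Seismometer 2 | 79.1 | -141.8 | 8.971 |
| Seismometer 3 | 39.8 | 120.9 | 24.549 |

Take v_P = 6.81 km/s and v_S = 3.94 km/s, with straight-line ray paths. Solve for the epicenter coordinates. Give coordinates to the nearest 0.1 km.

Distance from S−P lag: d = Δt · v_P v_S / (v_P − v_S) = Δt · (6.81·3.94)/(6.81−3.94) ≈ 9.3489·Δt.
So d_Seismometer 1 = 104.49, d_Seismometer 2 = 83.87, d_Seismometer 3 = 229.51 km.
Circle about each station: (x + 94.4)² + (y + 142.5)² = 104.49²; (x − 79.1)² + (y + 141.8)² = 83.87²; (x − 39.8)² + (y − 120.9)² = 229.51².
Subtracting the Seismometer 1 equation from the Seismometer 2 and Seismometer 3 equations removes the quadratic terms:
347.0 x + 1.4 y = 1030.42
268.4 x + 526.8 y = -54773.44
Solving the 2×2 system: x ≈ 3.4, y ≈ -105.7 km.

3.4 km east, -105.7 km north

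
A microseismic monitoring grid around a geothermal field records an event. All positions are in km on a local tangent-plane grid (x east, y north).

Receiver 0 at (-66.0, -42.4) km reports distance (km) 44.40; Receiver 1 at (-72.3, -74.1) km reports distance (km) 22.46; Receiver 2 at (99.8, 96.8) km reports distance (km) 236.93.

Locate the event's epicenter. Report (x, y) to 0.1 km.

(-52.5, -84.7)

Circle about each station: (x + 66.0)² + (y + 42.4)² = 44.40²; (x + 72.3)² + (y + 74.1)² = 22.46²; (x − 99.8)² + (y − 96.8)² = 236.93².
Subtracting pairs of circle equations eliminates x²+y² and gives linear equations (the radical axes):
-12.6 x − 63.4 y = 6031.25
331.6 x + 278.4 y = -40987.94
Solving the 2×2 system: x ≈ -52.5, y ≈ -84.7 km.
Check against Receiver 0 (with the unrounded x, y): √((x + 66.0)²+(y + 42.4)²) = 44.40 ≈ 44.40 km. ✓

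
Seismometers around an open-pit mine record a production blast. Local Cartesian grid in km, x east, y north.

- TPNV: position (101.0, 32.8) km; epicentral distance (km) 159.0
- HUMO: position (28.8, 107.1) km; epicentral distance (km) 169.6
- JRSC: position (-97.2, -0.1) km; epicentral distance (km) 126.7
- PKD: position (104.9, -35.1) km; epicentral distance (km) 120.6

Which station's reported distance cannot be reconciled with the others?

Solve using three stations at a time. Using TPNV, JRSC, PKD (subtract circle equations pairwise → linear system) gives (x, y) ≈ (-4.3, -86.4).
Distances from that point to each station vs reported:
  TPNV: calculated 159.0 vs reported 159.0 → residual 0.0 km
  HUMO: calculated 196.3 vs reported 169.6 → residual 26.7 km
  JRSC: calculated 126.8 vs reported 126.7 → residual 0.1 km
  PKD: calculated 120.7 vs reported 120.6 → residual 0.1 km
TPNV, JRSC, PKD are mutually consistent (residuals ≈ 0); HUMO is off by 26.7 km.

HUMO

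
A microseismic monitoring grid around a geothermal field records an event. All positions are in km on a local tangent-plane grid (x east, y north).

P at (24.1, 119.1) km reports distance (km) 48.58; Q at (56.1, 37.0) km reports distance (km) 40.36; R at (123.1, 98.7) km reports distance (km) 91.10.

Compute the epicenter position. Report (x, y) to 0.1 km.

x ≈ 36.0 km, y ≈ 72.0 km

Circle about each station: (x − 24.1)² + (y − 119.1)² = 48.58²; (x − 56.1)² + (y − 37.0)² = 40.36²; (x − 123.1)² + (y − 98.7)² = 91.10².
Subtracting the P equation from the Q and R equations removes the quadratic terms:
64.0 x − 164.2 y = -9518.32
198.0 x − 40.8 y = 4190.49
Solving the 2×2 system: x ≈ 36.0, y ≈ 72.0 km.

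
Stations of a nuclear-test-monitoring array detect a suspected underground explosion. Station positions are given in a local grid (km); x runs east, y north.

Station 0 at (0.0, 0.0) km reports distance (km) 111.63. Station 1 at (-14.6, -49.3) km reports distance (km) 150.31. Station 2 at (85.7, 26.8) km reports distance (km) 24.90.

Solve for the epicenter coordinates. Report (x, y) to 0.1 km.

x ≈ 101.8 km, y ≈ 45.8 km

Circle about each station: x² + y² = 111.63²; (x + 14.6)² + (y + 49.3)² = 150.31²; (x − 85.7)² + (y − 26.8)² = 24.90².
Subtracting the Station 0 equation from the Station 1 and Station 2 equations removes the quadratic terms:
-29.2 x − 98.6 y = -7488.19
171.4 x + 53.6 y = 19903.98
Solving the 2×2 system: x ≈ 101.8, y ≈ 45.8 km.
Check against Station 0 (with the unrounded x, y): √(x²+y²) = 111.63 ≈ 111.63 km. ✓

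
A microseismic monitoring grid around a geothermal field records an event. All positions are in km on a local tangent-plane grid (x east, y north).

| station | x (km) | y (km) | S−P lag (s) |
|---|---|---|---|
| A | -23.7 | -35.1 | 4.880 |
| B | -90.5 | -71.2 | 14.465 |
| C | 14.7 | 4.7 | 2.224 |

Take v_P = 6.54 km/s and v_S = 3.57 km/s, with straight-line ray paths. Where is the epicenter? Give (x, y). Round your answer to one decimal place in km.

Distance from S−P lag: d = Δt · v_P v_S / (v_P − v_S) = Δt · (6.54·3.57)/(6.54−3.57) ≈ 7.8612·Δt.
So d_A = 38.36, d_B = 113.71, d_C = 17.48 km.
Circle about each station: (x + 23.7)² + (y + 35.1)² = 38.36²; (x + 90.5)² + (y + 71.2)² = 113.71²; (x − 14.7)² + (y − 4.7)² = 17.48².
Subtracting pairs of circle equations eliminates x²+y² and gives linear equations (the radical axes):
-133.6 x − 72.2 y = 7.52
76.8 x + 79.6 y = -389.58
Solving the 2×2 system: x ≈ 5.4, y ≈ -10.1 km.

5.4 km east, -10.1 km north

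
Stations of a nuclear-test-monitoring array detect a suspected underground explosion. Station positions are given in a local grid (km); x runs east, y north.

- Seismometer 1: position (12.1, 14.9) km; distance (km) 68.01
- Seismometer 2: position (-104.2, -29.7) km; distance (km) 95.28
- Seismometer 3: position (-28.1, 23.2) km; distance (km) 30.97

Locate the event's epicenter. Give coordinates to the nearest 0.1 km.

(-47.8, 47.1)

Circle about each station: (x − 12.1)² + (y − 14.9)² = 68.01²; (x + 104.2)² + (y + 29.7)² = 95.28²; (x + 28.1)² + (y − 23.2)² = 30.97².
Subtracting the Seismometer 1 equation from the Seismometer 2 and Seismometer 3 equations removes the quadratic terms:
-232.6 x − 89.2 y = 6918.39
-80.4 x + 16.6 y = 4625.65
Solving the 2×2 system: x ≈ -47.8, y ≈ 47.1 km.
Check against Seismometer 1 (with the unrounded x, y): √((x − 12.1)²+(y − 14.9)²) = 68.01 ≈ 68.01 km. ✓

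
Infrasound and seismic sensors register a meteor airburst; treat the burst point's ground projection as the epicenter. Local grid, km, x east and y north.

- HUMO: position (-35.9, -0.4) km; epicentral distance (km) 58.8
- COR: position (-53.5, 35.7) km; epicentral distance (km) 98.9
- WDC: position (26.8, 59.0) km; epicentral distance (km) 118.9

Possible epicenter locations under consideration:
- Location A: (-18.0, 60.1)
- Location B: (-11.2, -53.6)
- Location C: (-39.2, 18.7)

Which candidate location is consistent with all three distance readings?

For each candidate, compare |candidate − station| to the reported distance:
Location A: residuals HUMO 4.3, COR 55.8, WDC 74.1 → max 74.1 km
Location B: residuals HUMO 0.1, COR 0.1, WDC 0.1 → max 0.1 km
Location C: residuals HUMO 39.4, COR 76.7, WDC 41.6 → max 76.7 km
Only Location B has all residuals ≈ 0.

Location B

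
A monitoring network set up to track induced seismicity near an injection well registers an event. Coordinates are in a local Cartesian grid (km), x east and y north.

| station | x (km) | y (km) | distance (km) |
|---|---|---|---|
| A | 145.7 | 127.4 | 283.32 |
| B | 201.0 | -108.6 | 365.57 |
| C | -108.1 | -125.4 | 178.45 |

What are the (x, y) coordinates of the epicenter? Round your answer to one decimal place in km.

Circle about each station: (x − 145.7)² + (y − 127.4)² = 283.32²; (x − 201.0)² + (y + 108.6)² = 365.57²; (x + 108.1)² + (y + 125.4)² = 178.45².
Subtracting the A equation from the B and C equations removes the quadratic terms:
110.6 x − 472.0 y = -38635.49
-507.6 x − 505.6 y = 38377.34
Solving the 2×2 system: x ≈ -127.4, y ≈ 52.0 km.
Check against A (with the unrounded x, y): √((x − 145.7)²+(y − 127.4)²) = 283.32 ≈ 283.32 km. ✓

-127.4 km east, 52.0 km north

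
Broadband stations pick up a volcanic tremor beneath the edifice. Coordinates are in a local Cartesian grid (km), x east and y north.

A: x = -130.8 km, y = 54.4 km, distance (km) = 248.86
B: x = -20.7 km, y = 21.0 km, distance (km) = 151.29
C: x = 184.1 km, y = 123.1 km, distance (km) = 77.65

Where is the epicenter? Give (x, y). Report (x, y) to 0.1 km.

x ≈ 116.1 km, y ≈ 85.6 km

Circle about each station: (x + 130.8)² + (y − 54.4)² = 248.86²; (x + 20.7)² + (y − 21.0)² = 151.29²; (x − 184.1)² + (y − 123.1)² = 77.65².
Subtracting the A equation from the B and C equations removes the quadratic terms:
220.2 x − 66.8 y = 19844.13
629.8 x + 137.4 y = 84880.20
Solving the 2×2 system: x ≈ 116.1, y ≈ 85.6 km.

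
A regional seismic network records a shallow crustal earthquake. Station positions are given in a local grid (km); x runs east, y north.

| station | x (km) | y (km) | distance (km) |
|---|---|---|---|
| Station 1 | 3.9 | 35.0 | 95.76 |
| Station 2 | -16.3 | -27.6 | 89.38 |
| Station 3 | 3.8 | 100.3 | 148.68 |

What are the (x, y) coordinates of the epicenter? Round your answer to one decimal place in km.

(73.0, -31.3)

Circle about each station: (x − 3.9)² + (y − 35.0)² = 95.76²; (x + 16.3)² + (y + 27.6)² = 89.38²; (x − 3.8)² + (y − 100.3)² = 148.68².
Subtracting the Station 1 equation from the Station 2 and Station 3 equations removes the quadratic terms:
-40.4 x − 125.2 y = 968.43
-0.2 x + 130.6 y = -4101.44
Solving the 2×2 system: x ≈ 73.0, y ≈ -31.3 km.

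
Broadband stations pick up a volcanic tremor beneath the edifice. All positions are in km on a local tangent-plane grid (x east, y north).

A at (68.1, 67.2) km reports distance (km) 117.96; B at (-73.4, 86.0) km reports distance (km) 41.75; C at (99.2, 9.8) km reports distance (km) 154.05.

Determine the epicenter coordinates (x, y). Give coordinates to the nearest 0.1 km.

Circle about each station: (x − 68.1)² + (y − 67.2)² = 117.96²; (x + 73.4)² + (y − 86.0)² = 41.75²; (x − 99.2)² + (y − 9.8)² = 154.05².
Subtracting the A equation from the B and C equations removes the quadratic terms:
-283.0 x + 37.6 y = 15801.61
62.2 x − 114.8 y = -9033.61
Solving the 2×2 system: x ≈ -48.9, y ≈ 52.2 km.

-48.9 km east, 52.2 km north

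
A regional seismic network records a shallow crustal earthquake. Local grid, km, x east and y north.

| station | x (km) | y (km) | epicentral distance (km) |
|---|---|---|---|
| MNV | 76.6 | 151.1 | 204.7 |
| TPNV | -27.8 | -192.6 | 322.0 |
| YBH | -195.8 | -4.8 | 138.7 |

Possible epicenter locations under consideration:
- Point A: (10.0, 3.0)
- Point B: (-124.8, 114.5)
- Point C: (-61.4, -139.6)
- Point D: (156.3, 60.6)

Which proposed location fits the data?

For each candidate, compare |candidate − station| to the reported distance:
Point A: residuals MNV 42.3, TPNV 122.8, YBH 67.2 → max 122.8 km
Point B: residuals MNV 0.0, TPNV 0.1, YBH 0.1 → max 0.1 km
Point C: residuals MNV 117.1, TPNV 259.2, YBH 51.7 → max 259.2 km
Point D: residuals MNV 84.1, TPNV 8.9, YBH 219.4 → max 219.4 km
Only Point B has all residuals ≈ 0.

Point B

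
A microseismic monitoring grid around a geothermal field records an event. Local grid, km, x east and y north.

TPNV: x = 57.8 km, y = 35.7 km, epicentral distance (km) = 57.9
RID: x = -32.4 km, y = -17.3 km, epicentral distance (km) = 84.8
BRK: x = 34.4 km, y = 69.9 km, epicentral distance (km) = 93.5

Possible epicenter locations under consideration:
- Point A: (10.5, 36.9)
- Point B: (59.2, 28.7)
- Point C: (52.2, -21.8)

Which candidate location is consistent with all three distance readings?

Point C

For each candidate, compare |candidate − station| to the reported distance:
Point A: residuals TPNV 10.6, RID 15.7, BRK 52.8 → max 52.8 km
Point B: residuals TPNV 50.8, RID 17.7, BRK 45.4 → max 50.8 km
Point C: residuals TPNV 0.1, RID 0.1, BRK 0.1 → max 0.1 km
Only Point C has all residuals ≈ 0.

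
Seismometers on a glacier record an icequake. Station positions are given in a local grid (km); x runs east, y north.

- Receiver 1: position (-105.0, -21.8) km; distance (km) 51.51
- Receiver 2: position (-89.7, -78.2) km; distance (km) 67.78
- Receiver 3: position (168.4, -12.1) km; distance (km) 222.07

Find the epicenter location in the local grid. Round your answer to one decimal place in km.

Circle about each station: (x + 105.0)² + (y + 21.8)² = 51.51²; (x + 89.7)² + (y + 78.2)² = 67.78²; (x − 168.4)² + (y + 12.1)² = 222.07².
Subtracting pairs of circle equations eliminates x²+y² and gives linear equations (the radical axes):
30.6 x − 112.8 y = 720.24
546.8 x + 19.4 y = -29657.07
Solving the 2×2 system: x ≈ -53.5, y ≈ -20.9 km.
Check against Receiver 1 (with the unrounded x, y): √((x + 105.0)²+(y + 21.8)²) = 51.51 ≈ 51.51 km. ✓

-53.5 km east, -20.9 km north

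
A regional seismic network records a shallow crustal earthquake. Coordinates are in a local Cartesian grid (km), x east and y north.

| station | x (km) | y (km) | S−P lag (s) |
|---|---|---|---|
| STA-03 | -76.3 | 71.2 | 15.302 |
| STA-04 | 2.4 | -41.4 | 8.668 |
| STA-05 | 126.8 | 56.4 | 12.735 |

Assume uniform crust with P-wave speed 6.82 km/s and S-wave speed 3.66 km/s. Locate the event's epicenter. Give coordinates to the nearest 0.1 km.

x ≈ 33.1 km, y ≈ 19.8 km

Distance from S−P lag: d = Δt · v_P v_S / (v_P − v_S) = Δt · (6.82·3.66)/(6.82−3.66) ≈ 7.8991·Δt.
So d_STA-03 = 120.87, d_STA-04 = 68.47, d_STA-05 = 100.60 km.
Circle about each station: (x + 76.3)² + (y − 71.2)² = 120.87²; (x − 2.4)² + (y + 41.4)² = 68.47²; (x − 126.8)² + (y − 56.4)² = 100.60².
Subtracting the STA-03 equation from the STA-04 and STA-05 equations removes the quadratic terms:
157.4 x − 225.2 y = 750.01
406.2 x − 29.6 y = 12857.27
Solving the 2×2 system: x ≈ 33.1, y ≈ 19.8 km.
Check against STA-03 (with the unrounded x, y): √((x + 76.3)²+(y − 71.2)²) = 120.87 ≈ 120.87 km. ✓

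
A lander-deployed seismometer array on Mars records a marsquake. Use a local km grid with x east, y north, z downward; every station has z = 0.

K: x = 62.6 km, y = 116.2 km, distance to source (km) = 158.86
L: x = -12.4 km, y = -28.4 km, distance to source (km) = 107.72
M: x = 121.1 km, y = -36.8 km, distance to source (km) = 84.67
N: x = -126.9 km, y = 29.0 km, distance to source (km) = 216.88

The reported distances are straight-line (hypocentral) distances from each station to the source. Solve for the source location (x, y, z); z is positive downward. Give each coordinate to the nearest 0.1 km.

x ≈ 71.3 km, y ≈ -27.2 km, depth ≈ 67.8 km

Each station gives a sphere (x−x_i)² + (y−y_i)² + z² = d_i² (stations at z=0).
Subtracting the K sphere from L and M: z² cancels, leaving linear equations in x and y:
-150.0 x − 289.2 y = -2827.98
117.0 x − 306.0 y = 16665.74
Solving: x ≈ 71.299, y ≈ -27.202 km (keep extra digits for the depth step; rounded: 71.3, -27.2).
Then from the K sphere: z² = 158.86² − (x − 62.6)² − (y − 116.2)² with x = 71.299, y = -27.202, so z ≈ 67.799 ≈ 67.8 km.
Check against N (with the unrounded solution): distance 216.88 ≈ 216.88 km. ✓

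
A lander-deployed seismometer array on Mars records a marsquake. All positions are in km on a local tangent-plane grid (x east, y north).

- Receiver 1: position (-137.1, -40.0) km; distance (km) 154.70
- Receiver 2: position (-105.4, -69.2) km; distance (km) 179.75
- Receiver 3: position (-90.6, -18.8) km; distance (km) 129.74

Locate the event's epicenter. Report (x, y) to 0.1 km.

-101.3 km east, 110.5 km north

Circle about each station: (x + 137.1)² + (y + 40.0)² = 154.70²; (x + 105.4)² + (y + 69.2)² = 179.75²; (x + 90.6)² + (y + 18.8)² = 129.74².
Subtracting the Receiver 1 equation from the Receiver 2 and Receiver 3 equations removes the quadratic terms:
63.4 x − 58.4 y = -12876.58
93.0 x + 42.4 y = -4734.99
Solving the 2×2 system: x ≈ -101.3, y ≈ 110.5 km.
Check against Receiver 1 (with the unrounded x, y): √((x + 137.1)²+(y + 40.0)²) = 154.72 ≈ 154.70 km. ✓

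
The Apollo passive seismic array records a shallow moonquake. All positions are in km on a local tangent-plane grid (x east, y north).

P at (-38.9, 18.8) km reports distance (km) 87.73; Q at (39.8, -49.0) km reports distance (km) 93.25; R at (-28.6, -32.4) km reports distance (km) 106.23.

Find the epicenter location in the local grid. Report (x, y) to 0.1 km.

Circle about each station: (x + 38.9)² + (y − 18.8)² = 87.73²; (x − 39.8)² + (y + 49.0)² = 93.25²; (x + 28.6)² + (y + 32.4)² = 106.23².
Subtracting the P equation from the Q and R equations removes the quadratic terms:
157.4 x − 135.6 y = 1119.38
20.6 x − 102.4 y = -3587.19
Solving the 2×2 system: x ≈ 45.1, y ≈ 44.1 km.
Check against P (with the unrounded x, y): √((x + 38.9)²+(y − 18.8)²) = 87.74 ≈ 87.73 km. ✓

45.1 km east, 44.1 km north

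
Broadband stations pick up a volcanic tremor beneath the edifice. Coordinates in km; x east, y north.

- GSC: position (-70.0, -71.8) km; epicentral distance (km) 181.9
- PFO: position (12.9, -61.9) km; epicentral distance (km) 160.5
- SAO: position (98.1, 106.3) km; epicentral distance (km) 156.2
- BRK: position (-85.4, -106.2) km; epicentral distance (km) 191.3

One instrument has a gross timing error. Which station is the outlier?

GSC

Solve using three stations at a time. Using PFO, SAO, BRK (subtract circle equations pairwise → linear system) gives (x, y) ≈ (-56.4, 82.9).
Distances from that point to each station vs reported:
  GSC: calculated 155.3 vs reported 181.9 → residual 26.6 km
  PFO: calculated 160.5 vs reported 160.5 → residual 0.0 km
  SAO: calculated 156.2 vs reported 156.2 → residual 0.0 km
  BRK: calculated 191.3 vs reported 191.3 → residual 0.0 km
PFO, SAO, BRK are mutually consistent (residuals ≈ 0); GSC is off by 26.6 km.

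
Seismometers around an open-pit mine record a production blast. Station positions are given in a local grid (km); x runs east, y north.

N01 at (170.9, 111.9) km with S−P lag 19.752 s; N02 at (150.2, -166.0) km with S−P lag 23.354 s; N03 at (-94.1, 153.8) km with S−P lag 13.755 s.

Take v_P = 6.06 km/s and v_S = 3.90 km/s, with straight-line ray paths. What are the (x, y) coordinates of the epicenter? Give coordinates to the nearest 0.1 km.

(-24.8, 20.2)

Distance from S−P lag: d = Δt · v_P v_S / (v_P − v_S) = Δt · (6.06·3.90)/(6.06−3.90) ≈ 10.9417·Δt.
So d_N01 = 216.12, d_N02 = 255.53, d_N03 = 150.50 km.
Circle about each station: (x − 170.9)² + (y − 111.9)² = 216.12²; (x − 150.2)² + (y + 166.0)² = 255.53²; (x + 94.1)² + (y − 153.8)² = 150.50².
Subtracting pairs of circle equations eliminates x²+y² and gives linear equations (the radical axes):
-41.4 x − 555.8 y = -10200.11
-530.0 x + 83.8 y = 14838.43
Solving the 2×2 system: x ≈ -24.8, y ≈ 20.2 km.
Check against N01 (with the unrounded x, y): √((x − 170.9)²+(y − 111.9)²) = 216.12 ≈ 216.12 km. ✓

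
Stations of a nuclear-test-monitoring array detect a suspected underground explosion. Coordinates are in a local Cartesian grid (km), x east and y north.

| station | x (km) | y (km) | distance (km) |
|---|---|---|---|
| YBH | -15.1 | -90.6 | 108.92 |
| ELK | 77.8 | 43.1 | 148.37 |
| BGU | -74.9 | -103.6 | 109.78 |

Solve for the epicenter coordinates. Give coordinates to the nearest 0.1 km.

-65.8 km east, 5.8 km north

Circle about each station: (x + 15.1)² + (y + 90.6)² = 108.92²; (x − 77.8)² + (y − 43.1)² = 148.37²; (x + 74.9)² + (y + 103.6)² = 109.78².
Subtracting the YBH equation from the ELK and BGU equations removes the quadratic terms:
185.8 x + 267.4 y = -10676.01
-119.6 x − 26.0 y = 7718.52
Solving the 2×2 system: x ≈ -65.8, y ≈ 5.8 km.
Check against YBH (with the unrounded x, y): √((x + 15.1)²+(y + 90.6)²) = 108.91 ≈ 108.92 km. ✓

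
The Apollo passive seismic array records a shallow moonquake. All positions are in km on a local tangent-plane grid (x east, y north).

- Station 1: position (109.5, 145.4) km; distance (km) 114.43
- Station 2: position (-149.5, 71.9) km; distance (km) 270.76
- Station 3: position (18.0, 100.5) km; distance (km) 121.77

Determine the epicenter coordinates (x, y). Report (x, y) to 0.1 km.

118.2 km east, 31.3 km north

Circle about each station: (x − 109.5)² + (y − 145.4)² = 114.43²; (x + 149.5)² + (y − 71.9)² = 270.76²; (x − 18.0)² + (y − 100.5)² = 121.77².
Subtracting the Station 1 equation from the Station 2 and Station 3 equations removes the quadratic terms:
-518.0 x − 147.0 y = -65828.30
-183.0 x − 89.8 y = -24440.87
Solving the 2×2 system: x ≈ 118.2, y ≈ 31.3 km.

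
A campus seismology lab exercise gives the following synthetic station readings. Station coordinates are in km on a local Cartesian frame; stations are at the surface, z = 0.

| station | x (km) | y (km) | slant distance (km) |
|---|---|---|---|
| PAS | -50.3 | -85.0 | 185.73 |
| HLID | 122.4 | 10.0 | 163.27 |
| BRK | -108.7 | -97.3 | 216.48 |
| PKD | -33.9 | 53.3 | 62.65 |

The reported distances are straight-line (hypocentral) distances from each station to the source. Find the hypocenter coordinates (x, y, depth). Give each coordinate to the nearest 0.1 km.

x ≈ -12.0 km, y ≈ 91.1 km, depth ≈ 44.9 km

Each station gives a sphere (x−x_i)² + (y−y_i)² + z² = d_i² (stations at z=0).
Subtracting the PAS sphere from HLID and BRK: z² cancels, leaving linear equations in x and y:
345.4 x + 190.0 y = 13165.21
-116.8 x − 24.6 y = -840.07
Solving: x ≈ -11.993, y ≈ 91.093 km (keep extra digits for the depth step; rounded: -12.0, 91.1).
Then from the PAS sphere: z² = 185.73² − (x + 50.3)² − (y + 85.0)² with x = -11.993, y = 91.093, so z ≈ 44.938 ≈ 44.9 km.
Check against PKD (with the unrounded solution): distance 62.67 ≈ 62.65 km. ✓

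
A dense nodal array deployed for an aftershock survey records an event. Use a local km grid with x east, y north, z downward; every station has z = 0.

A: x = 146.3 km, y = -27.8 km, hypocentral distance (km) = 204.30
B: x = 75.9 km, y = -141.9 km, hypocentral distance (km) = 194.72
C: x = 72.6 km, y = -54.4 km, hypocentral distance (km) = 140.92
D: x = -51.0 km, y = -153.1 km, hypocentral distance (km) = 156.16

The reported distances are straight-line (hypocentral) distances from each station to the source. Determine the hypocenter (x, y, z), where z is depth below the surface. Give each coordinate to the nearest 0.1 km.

Each station gives a sphere (x−x_i)² + (y−y_i)² + z² = d_i² (stations at z=0).
Subtracting the A sphere from B and C: z² cancels, leaving linear equations in x and y:
-140.8 x − 228.2 y = 7542.50
-147.4 x − 53.2 y = 7933.63
Solving: x ≈ -53.897, y ≈ 0.202 km (keep extra digits for the depth step; rounded: -53.9, 0.2).
Then from the A sphere: z² = 204.30² − (x − 146.3)² − (y + 27.8)² with x = -53.897, y = 0.202, so z ≈ 29.590 ≈ 29.6 km.
Check against D (with the unrounded solution): distance 156.16 ≈ 156.16 km. ✓

x ≈ -53.9 km, y ≈ 0.2 km, depth ≈ 29.6 km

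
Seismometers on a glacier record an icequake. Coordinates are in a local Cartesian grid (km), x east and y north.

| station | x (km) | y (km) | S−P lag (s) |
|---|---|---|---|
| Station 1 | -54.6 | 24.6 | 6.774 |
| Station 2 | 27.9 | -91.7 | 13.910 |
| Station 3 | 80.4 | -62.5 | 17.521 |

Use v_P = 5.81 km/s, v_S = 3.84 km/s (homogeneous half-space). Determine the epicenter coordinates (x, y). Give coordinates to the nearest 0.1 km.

(-114.2, -23.7)

Distance from S−P lag: d = Δt · v_P v_S / (v_P − v_S) = Δt · (5.81·3.84)/(5.81−3.84) ≈ 11.3251·Δt.
So d_Station 1 = 76.72, d_Station 2 = 157.53, d_Station 3 = 198.43 km.
Circle about each station: (x + 54.6)² + (y − 24.6)² = 76.72²; (x − 27.9)² + (y + 91.7)² = 157.53²; (x − 80.4)² + (y + 62.5)² = 198.43².
Subtracting pairs of circle equations eliminates x²+y² and gives linear equations (the radical axes):
165.0 x − 232.6 y = -13328.76
270.0 x − 174.2 y = -26704.42
Solving the 2×2 system: x ≈ -114.2, y ≈ -23.7 km.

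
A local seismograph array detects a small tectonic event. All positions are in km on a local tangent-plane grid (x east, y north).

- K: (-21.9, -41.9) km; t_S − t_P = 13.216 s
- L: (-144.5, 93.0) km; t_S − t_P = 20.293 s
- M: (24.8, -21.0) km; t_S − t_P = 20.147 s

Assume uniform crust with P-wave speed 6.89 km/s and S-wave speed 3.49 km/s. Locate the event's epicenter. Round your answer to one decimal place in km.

x ≈ -115.2 km, y ≈ -47.5 km

Distance from S−P lag: d = Δt · v_P v_S / (v_P − v_S) = Δt · (6.89·3.49)/(6.89−3.49) ≈ 7.0724·Δt.
So d_K = 93.47, d_L = 143.52, d_M = 142.49 km.
Circle about each station: (x + 21.9)² + (y + 41.9)² = 93.47²; (x + 144.5)² + (y − 93.0)² = 143.52²; (x − 24.8)² + (y + 21.0)² = 142.49².
Subtracting the K equation from the L and M equations removes the quadratic terms:
-245.2 x + 269.8 y = 15432.68
93.4 x + 41.8 y = -12745.94
Solving the 2×2 system: x ≈ -115.2, y ≈ -47.5 km.
Check against K (with the unrounded x, y): √((x + 21.9)²+(y + 41.9)²) = 93.48 ≈ 93.47 km. ✓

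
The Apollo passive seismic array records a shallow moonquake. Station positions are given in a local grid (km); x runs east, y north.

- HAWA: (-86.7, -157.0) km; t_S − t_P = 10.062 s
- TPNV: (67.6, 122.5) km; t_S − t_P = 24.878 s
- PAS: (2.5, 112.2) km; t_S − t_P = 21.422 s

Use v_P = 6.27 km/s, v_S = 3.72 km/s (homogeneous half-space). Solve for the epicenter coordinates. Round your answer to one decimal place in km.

(-36.6, -79.8)

Distance from S−P lag: d = Δt · v_P v_S / (v_P − v_S) = Δt · (6.27·3.72)/(6.27−3.72) ≈ 9.1468·Δt.
So d_HAWA = 92.04, d_TPNV = 227.55, d_PAS = 195.94 km.
Circle about each station: (x + 86.7)² + (y + 157.0)² = 92.04²; (x − 67.6)² + (y − 122.5)² = 227.55²; (x − 2.5)² + (y − 112.2)² = 195.94².
Subtracting pairs of circle equations eliminates x²+y² and gives linear equations (the radical axes):
308.6 x + 559.0 y = -55897.52
178.4 x + 538.4 y = -49491.92
Solving the 2×2 system: x ≈ -36.6, y ≈ -79.8 km.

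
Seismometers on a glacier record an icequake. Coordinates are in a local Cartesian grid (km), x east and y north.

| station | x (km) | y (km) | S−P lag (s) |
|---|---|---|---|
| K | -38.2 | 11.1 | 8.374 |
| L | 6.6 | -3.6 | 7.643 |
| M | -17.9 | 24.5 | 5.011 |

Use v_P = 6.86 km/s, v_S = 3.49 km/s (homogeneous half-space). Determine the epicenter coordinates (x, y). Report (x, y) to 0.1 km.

Distance from S−P lag: d = Δt · v_P v_S / (v_P − v_S) = Δt · (6.86·3.49)/(6.86−3.49) ≈ 7.1043·Δt.
So d_K = 59.49, d_L = 54.30, d_M = 35.60 km.
Circle about each station: (x + 38.2)² + (y − 11.1)² = 59.49²; (x − 6.6)² + (y + 3.6)² = 54.30²; (x + 17.9)² + (y − 24.5)² = 35.60².
Subtracting the K equation from the L and M equations removes the quadratic terms:
89.6 x − 29.4 y = -935.36
40.6 x + 26.8 y = 1609.91
Solving the 2×2 system: x ≈ 6.2, y ≈ 50.7 km.

x ≈ 6.2 km, y ≈ 50.7 km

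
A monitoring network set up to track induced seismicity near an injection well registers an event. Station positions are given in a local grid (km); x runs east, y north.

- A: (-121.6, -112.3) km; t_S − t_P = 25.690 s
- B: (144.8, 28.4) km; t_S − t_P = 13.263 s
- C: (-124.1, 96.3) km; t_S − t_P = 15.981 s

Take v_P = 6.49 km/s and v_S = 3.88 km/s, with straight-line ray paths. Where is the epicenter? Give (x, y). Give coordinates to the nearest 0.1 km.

x ≈ 29.6 km, y ≈ 84.1 km

Distance from S−P lag: d = Δt · v_P v_S / (v_P − v_S) = Δt · (6.49·3.88)/(6.49−3.88) ≈ 9.6480·Δt.
So d_A = 247.86, d_B = 127.96, d_C = 154.18 km.
Circle about each station: (x + 121.6)² + (y + 112.3)² = 247.86²; (x − 144.8)² + (y − 28.4)² = 127.96²; (x + 124.1)² + (y − 96.3)² = 154.18².
Subtracting pairs of circle equations eliminates x²+y² and gives linear equations (the radical axes):
532.8 x + 281.4 y = 39436.57
-5.0 x + 417.2 y = 34939.76
Solving the 2×2 system: x ≈ 29.6, y ≈ 84.1 km.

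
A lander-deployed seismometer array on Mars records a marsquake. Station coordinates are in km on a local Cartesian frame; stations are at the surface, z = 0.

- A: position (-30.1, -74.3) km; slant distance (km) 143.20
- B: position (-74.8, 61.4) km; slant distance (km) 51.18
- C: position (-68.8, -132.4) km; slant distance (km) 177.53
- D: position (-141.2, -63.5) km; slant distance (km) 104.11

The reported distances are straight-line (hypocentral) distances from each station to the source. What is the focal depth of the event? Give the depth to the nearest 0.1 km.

Each station gives a sphere (x−x_i)² + (y−y_i)² + z² = d_i² (stations at z=0).
Subtracting the A sphere from B and C: z² cancels, leaving linear equations in x and y:
-89.4 x + 271.4 y = 20825.35
-77.4 x − 116.2 y = 4826.04
Solving: x ≈ -118.800, y ≈ 37.600 km (keep extra digits for the depth step; rounded: -118.8, 37.6).
Then from the A sphere: z² = 143.20² − (x + 30.1)² − (y + 74.3)² with x = -118.800, y = 37.600, so z ≈ 10.814 ≈ 10.8 km.

z ≈ 10.8 km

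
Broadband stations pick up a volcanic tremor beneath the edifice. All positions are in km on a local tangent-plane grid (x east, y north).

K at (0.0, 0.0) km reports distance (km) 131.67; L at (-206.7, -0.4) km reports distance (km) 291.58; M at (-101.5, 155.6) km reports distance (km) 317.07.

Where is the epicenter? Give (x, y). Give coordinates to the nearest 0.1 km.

Circle about each station: x² + y² = 131.67²; (x + 206.7)² + (y + 0.4)² = 291.58²; (x + 101.5)² + (y − 155.6)² = 317.07².
Subtracting the K equation from the L and M equations removes the quadratic terms:
-413.4 x − 0.8 y = -24956.86
-203.0 x + 311.2 y = -48682.79
Solving the 2×2 system: x ≈ 60.6, y ≈ -116.9 km.

x ≈ 60.6 km, y ≈ -116.9 km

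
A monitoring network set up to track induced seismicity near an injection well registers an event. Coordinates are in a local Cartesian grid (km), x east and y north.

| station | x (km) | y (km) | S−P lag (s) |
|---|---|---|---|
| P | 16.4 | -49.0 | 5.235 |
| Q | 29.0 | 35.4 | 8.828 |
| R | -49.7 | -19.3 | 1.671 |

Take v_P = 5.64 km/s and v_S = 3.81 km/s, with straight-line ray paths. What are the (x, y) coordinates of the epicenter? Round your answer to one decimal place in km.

x ≈ -44.1 km, y ≈ -38.1 km

Distance from S−P lag: d = Δt · v_P v_S / (v_P − v_S) = Δt · (5.64·3.81)/(5.64−3.81) ≈ 11.7423·Δt.
So d_P = 61.47, d_Q = 103.66, d_R = 19.62 km.
Circle about each station: (x − 16.4)² + (y + 49.0)² = 61.47²; (x − 29.0)² + (y − 35.4)² = 103.66²; (x + 49.7)² + (y + 19.3)² = 19.62².
Subtracting the P equation from the Q and R equations removes the quadratic terms:
25.2 x + 168.8 y = -7542.63
-132.2 x + 59.4 y = 3566.24
Solving the 2×2 system: x ≈ -44.1, y ≈ -38.1 km.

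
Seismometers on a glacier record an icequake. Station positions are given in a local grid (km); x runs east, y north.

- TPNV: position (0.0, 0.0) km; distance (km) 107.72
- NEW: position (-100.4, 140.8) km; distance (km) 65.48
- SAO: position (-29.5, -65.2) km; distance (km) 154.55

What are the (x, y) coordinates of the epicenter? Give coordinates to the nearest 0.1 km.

Circle about each station: x² + y² = 107.72²; (x + 100.4)² + (y − 140.8)² = 65.48²; (x + 29.5)² + (y + 65.2)² = 154.55².
Subtracting pairs of circle equations eliminates x²+y² and gives linear equations (the radical axes):
-200.8 x + 281.6 y = 37220.77
-59.0 x − 130.4 y = -7160.81
Solving the 2×2 system: x ≈ -66.3, y ≈ 84.9 km.
Check against TPNV (with the unrounded x, y): √(x²+y²) = 107.72 ≈ 107.72 km. ✓

x ≈ -66.3 km, y ≈ 84.9 km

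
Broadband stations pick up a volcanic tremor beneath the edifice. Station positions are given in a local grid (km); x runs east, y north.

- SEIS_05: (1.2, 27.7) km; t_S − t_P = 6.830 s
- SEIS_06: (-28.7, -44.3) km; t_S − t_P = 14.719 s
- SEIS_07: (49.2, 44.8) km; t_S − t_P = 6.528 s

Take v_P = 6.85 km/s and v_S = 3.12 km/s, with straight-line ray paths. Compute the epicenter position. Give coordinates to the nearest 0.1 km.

Distance from S−P lag: d = Δt · v_P v_S / (v_P − v_S) = Δt · (6.85·3.12)/(6.85−3.12) ≈ 5.7298·Δt.
So d_SEIS_05 = 39.13, d_SEIS_06 = 84.34, d_SEIS_07 = 37.40 km.
Circle about each station: (x − 1.2)² + (y − 27.7)² = 39.13²; (x + 28.7)² + (y + 44.3)² = 84.34²; (x − 49.2)² + (y − 44.8)² = 37.40².
Subtracting pairs of circle equations eliminates x²+y² and gives linear equations (the radical axes):
-59.8 x − 144.0 y = -3564.63
96.0 x + 34.2 y = 3791.35
Solving the 2×2 system: x ≈ 36.0, y ≈ 9.8 km.

(36.0, 9.8)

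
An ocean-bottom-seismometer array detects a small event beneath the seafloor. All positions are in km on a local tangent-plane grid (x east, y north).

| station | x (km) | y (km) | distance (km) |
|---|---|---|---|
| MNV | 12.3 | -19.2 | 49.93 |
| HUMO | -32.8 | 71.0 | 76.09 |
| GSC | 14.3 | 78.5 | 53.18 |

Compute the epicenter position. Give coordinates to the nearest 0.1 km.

x ≈ 29.7 km, y ≈ 27.6 km

Circle about each station: (x − 12.3)² + (y + 19.2)² = 49.93²; (x + 32.8)² + (y − 71.0)² = 76.09²; (x − 14.3)² + (y − 78.5)² = 53.18².
Subtracting the MNV equation from the HUMO and GSC equations removes the quadratic terms:
-90.2 x + 180.4 y = 2300.23
4.0 x + 195.4 y = 5511.70
Solving the 2×2 system: x ≈ 29.7, y ≈ 27.6 km.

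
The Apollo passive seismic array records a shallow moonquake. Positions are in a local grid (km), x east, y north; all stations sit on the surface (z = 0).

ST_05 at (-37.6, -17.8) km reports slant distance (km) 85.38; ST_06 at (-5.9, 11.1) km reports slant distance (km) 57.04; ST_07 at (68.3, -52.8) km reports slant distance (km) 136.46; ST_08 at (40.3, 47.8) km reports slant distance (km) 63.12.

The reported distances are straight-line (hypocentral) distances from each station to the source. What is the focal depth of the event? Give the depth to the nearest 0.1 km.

depth ≈ 39.0 km

Each station gives a sphere (x−x_i)² + (y−y_i)² + z² = d_i² (stations at z=0).
Subtracting the ST_05 sphere from ST_06 and ST_07: z² cancels, leaving linear equations in x and y:
63.4 x + 57.8 y = 2463.60
211.8 x − 70.0 y = -5609.46
Solving: x ≈ -9.099, y ≈ 52.604 km (keep extra digits for the depth step; rounded: -9.1, 52.6).
Then from the ST_05 sphere: z² = 85.38² − (x + 37.6)² − (y + 17.8)² with x = -9.099, y = 52.604, so z ≈ 38.996 ≈ 39.0 km.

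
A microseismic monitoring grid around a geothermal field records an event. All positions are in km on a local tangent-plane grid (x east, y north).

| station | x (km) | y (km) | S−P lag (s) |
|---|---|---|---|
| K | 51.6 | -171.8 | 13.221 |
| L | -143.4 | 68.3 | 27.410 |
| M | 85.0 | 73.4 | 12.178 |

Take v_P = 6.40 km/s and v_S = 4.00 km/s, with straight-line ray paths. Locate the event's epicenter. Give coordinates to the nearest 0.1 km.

Distance from S−P lag: d = Δt · v_P v_S / (v_P − v_S) = Δt · (6.40·4.00)/(6.40−4.00) ≈ 10.6667·Δt.
So d_K = 141.02, d_L = 292.37, d_M = 129.90 km.
Circle about each station: (x − 51.6)² + (y + 171.8)² = 141.02²; (x + 143.4)² + (y − 68.3)² = 292.37²; (x − 85.0)² + (y − 73.4)² = 129.90².
Subtracting the K equation from the L and M equations removes the quadratic terms:
-390.0 x + 480.2 y = -72542.93
66.8 x + 490.4 y = -16552.61
Solving the 2×2 system: x ≈ 123.7, y ≈ -50.6 km.

x ≈ 123.7 km, y ≈ -50.6 km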